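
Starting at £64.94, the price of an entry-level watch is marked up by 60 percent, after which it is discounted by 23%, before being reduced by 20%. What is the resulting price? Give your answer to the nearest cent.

Each change multiplies by a factor: 1.6 × 0.77 × 0.8 = 0.9856.
£64.94 × 0.9856 = £64.004864 ≈ £64.00.

£64.00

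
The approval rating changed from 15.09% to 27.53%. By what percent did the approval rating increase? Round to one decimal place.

82.4%

The change is 27.53 − 15.09 = 12.44 percentage points.
Relative to the original 15.09%, that is 12.44 ÷ 15.09 ≈ 82.4%.
So the approval rating rose by 82.4%.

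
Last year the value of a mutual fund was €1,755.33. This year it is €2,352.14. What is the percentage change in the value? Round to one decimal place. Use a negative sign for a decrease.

Change: €2,352.14 − €1,755.33 = €596.81.
Relative to the original: €596.81 ÷ €1,755.33 ≈ 34.0%.

34.0%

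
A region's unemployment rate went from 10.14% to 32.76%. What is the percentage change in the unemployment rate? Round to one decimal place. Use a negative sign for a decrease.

The change is 32.76 − 10.14 = 22.62 percentage points.
Relative to the original 10.14%, that is 22.62 ÷ 10.14 ≈ 223.1%.

223.1%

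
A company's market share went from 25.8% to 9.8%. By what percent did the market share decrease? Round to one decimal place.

The change is 9.8 − 25.8 = -16.0 percentage points.
Relative to the original 25.8%, that is -16.0 ÷ 25.8 ≈ -62.0%.
So the market share fell by 62.0%.

62.0%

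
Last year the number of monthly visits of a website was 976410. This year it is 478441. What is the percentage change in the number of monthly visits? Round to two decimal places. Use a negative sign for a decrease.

Change: 478441 − 976410 = -497969.
Relative to the original: -497969 ÷ 976410 ≈ -51.00%.

-51.00%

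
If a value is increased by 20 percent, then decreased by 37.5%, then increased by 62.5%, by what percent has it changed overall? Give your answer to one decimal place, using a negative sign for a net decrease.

A 20% increase multiplies by 1.2.
Then a 37.5% decrease: 1.2 × 0.625 = 0.75.
Then a 62.5% increase: 0.75 × 1.625 = 1.21875.
Overall factor 1.21875, i.e. 21.9%.

21.9%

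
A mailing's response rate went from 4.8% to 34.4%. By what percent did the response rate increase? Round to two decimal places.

The change is 34.4 − 4.8 = 29.6 percentage points.
Relative to the original 4.8%, that is 29.6 ÷ 4.8 ≈ 616.67%.
So the response rate rose by 616.67%.

616.67%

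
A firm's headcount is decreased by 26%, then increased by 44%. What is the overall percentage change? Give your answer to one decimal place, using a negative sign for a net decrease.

6.6%

The combined multiplier is 0.74 × 1.44 = 1.0656.
That corresponds to an increase of 6.6%.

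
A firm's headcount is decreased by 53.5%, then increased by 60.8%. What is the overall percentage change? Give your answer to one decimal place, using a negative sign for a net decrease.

The combined multiplier is 0.465 × 1.608 = 0.74772.
That corresponds to a decrease of 25.2%.

-25.2%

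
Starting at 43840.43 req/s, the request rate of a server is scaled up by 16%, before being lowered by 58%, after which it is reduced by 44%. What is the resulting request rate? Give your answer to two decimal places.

11961.07 req/s

After the 16% increase: 43840.43 × 1.16 = 50854.8988.
After the 58% decrease: 50854.8988 × 0.42 = 21359.057496.
Apply the 44% decrease: 21359.057496 × 0.56 = 11961.07219776 ≈ 11961.07.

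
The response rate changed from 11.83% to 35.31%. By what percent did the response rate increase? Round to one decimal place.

198.5%

The change is 35.31 − 11.83 = 23.48 percentage points.
Relative to the original 11.83%, that is 23.48 ÷ 11.83 ≈ 198.5%.
So the response rate rose by 198.5%.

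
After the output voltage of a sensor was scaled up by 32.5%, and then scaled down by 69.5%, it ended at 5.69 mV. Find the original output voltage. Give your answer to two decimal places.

14.08 mV

Undoing the 69.5% decrease: 5.69 ÷ 0.305 ≈ 18.655738.
Undoing the 32.5% increase: 18.655738 ÷ 1.325 ≈ 14.08 mV.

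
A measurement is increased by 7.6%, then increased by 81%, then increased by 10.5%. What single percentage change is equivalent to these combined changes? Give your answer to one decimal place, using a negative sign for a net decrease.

A 7.6% increase multiplies by 1.076.
Then an 81% increase: 1.076 × 1.81 = 1.94756.
Then a 10.5% increase: 1.94756 × 1.105 = 2.1520538.
Overall factor 2.1520538, i.e. 115.2%.

115.2%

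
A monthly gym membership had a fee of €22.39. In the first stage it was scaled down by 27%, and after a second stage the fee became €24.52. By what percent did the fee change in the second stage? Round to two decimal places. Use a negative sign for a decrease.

50.02%

After the first stage: €22.39 × 0.73 = €16.3447.
Second-stage multiplier: €24.52 ÷ €16.3447 ≈ 1.50018.
That is a change of 50.02%.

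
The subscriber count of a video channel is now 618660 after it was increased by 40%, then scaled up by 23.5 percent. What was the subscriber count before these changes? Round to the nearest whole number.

Undoing the 23.5% increase: 618660 ÷ 1.235 ≈ 500939.271255.
Undoing the 40% increase: 500939.271255 ÷ 1.4 ≈ 357814.

357814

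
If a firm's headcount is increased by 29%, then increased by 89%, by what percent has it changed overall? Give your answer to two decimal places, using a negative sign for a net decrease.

The combined multiplier is 1.29 × 1.89 = 2.4381.
That corresponds to an increase of 143.81%.

143.81%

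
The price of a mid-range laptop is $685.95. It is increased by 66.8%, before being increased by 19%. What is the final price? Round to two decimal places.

Each change multiplies by a factor: 1.668 × 1.19 = 1.98492.
$685.95 × 1.98492 = $1361.555874 ≈ $1361.56.

$1361.56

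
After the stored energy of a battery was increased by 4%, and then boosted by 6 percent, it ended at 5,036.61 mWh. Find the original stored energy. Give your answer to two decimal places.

Undoing the 6% increase: 5,036.61 ÷ 1.06 ≈ 4751.518868.
Undoing the 4% increase: 4751.518868 ÷ 1.04 ≈ 4,568.77 mWh.

4,568.77 mWh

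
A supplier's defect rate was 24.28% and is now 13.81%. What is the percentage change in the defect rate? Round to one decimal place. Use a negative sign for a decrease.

-43.1%

The change is 13.81 − 24.28 = -10.47 percentage points.
Relative to the original 24.28%, that is -10.47 ÷ 24.28 ≈ -43.1%.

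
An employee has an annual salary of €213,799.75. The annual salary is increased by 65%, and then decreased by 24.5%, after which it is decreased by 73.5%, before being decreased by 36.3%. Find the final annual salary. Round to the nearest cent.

€44,959.70

Each change multiplies by a factor: 1.65 × 0.755 × 0.265 × 0.637 = 0.21028882875.
€213,799.75 × 0.21028882875 = €44959.6990145428125 ≈ €44,959.70.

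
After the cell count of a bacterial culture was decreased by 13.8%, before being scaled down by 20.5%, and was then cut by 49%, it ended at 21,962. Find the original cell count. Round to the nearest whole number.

62,839

The overall multiplier applied was 0.862 × 0.795 × 0.51 = 0.3494979.
So the original cell count was 21,962 ÷ 0.3494979 ≈ 62,839.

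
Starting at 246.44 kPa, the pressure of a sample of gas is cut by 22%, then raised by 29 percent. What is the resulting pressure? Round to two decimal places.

After the 22% decrease: 246.44 × 0.78 = 192.2232.
Apply the 29% increase: 192.2232 × 1.29 = 247.967928 ≈ 247.97.

247.97 kPa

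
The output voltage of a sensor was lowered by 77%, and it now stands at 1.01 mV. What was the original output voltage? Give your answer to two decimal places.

4.39 mV

The overall multiplier applied was 0.23.
So the original output voltage was 1.01 ÷ 0.23 ≈ 4.39 mV.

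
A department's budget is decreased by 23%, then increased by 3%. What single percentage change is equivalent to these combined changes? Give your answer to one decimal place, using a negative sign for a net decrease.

-20.7%

The combined multiplier is 0.77 × 1.03 = 0.7931.
That corresponds to a decrease of 20.7%.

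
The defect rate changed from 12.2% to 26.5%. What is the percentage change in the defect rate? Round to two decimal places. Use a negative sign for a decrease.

The change is 26.5 − 12.2 = 14.3 percentage points.
Relative to the original 12.2%, that is 14.3 ÷ 12.2 ≈ 117.21%.

117.21%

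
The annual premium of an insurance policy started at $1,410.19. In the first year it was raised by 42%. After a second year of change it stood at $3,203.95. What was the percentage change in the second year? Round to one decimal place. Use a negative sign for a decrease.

After the first year: $1,410.19 × 1.42 = $2002.4698.
Second-year multiplier: $3,203.95 ÷ $2002.4698 ≈ 1.6.
That is a change of 60.0%.

60.0%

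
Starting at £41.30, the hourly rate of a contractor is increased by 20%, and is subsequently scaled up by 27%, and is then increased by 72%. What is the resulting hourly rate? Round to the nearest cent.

£108.26

After the 20% increase: £41.30 × 1.2 = £49.56.
After the 27% increase: £49.56 × 1.27 = £62.9412.
72% increase: £62.9412 × 1.72 = £108.258864 ≈ £108.26.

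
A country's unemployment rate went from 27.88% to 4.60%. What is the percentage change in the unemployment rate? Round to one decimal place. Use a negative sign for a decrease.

-83.5%

The change is 4.60 − 27.88 = -23.28 percentage points.
Relative to the original 27.88%, that is -23.28 ÷ 27.88 ≈ -83.5%.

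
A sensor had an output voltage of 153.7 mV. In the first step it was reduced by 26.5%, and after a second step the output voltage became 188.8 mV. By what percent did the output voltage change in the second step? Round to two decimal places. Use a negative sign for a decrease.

After the first step: 153.7 × 0.735 = 112.9695.
Second-step multiplier: 188.8 ÷ 112.9695 ≈ 1.671248.
That is a change of 67.12%.

67.12%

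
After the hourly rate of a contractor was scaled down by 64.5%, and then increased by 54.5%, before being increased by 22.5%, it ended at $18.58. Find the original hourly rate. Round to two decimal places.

The overall multiplier applied was 0.355 × 1.545 × 1.225 = 0.671881875.
So the original hourly rate was $18.58 ÷ 0.671881875 ≈ $27.65.

$27.65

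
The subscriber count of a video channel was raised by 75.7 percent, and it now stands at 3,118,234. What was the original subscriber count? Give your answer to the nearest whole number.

The overall multiplier applied was 1.757.
So the original subscriber count was 3,118,234 ÷ 1.757 ≈ 1,774,749.

1,774,749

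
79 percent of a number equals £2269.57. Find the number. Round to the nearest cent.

£2269.57 ÷ 0.79 ≈ £2872.87.

£2872.87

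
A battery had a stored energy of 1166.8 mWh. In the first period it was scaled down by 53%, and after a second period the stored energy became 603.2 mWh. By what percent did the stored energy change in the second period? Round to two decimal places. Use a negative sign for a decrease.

9.99%

After the first period: 1166.8 × 0.47 = 548.396.
Second-period multiplier: 603.2 ÷ 548.396 ≈ 1.099935.
That is a change of 9.99%.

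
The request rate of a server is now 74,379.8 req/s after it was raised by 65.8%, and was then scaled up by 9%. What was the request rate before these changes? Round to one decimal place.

41,157.0 req/s

The overall multiplier applied was 1.658 × 1.09 = 1.80722.
So the original request rate was 74,379.8 ÷ 1.80722 ≈ 41,157.0 req/s.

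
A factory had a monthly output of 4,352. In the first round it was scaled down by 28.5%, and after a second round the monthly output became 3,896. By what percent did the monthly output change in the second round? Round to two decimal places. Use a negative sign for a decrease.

25.21%

After the first round: 4,352 × 0.715 = 3111.68.
Second-round multiplier: 3,896 ÷ 3111.68 ≈ 1.252057.
That is a change of 25.21%.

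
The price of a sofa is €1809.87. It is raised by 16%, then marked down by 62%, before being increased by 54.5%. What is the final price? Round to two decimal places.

€1232.59

After the 16% increase: €1809.87 × 1.16 = €2099.4492.
Apply the 62% decrease: €2099.4492 × 0.38 = €797.790696.
54.5% increase: €797.790696 × 1.545 = €1232.58662532 ≈ €1232.59.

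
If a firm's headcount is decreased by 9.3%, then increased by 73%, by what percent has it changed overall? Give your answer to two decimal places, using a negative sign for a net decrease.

56.91%

A 9.3% decrease multiplies by 0.907.
Then a 73% increase: 0.907 × 1.73 = 1.56911.
Overall factor 1.56911, i.e. 56.91%.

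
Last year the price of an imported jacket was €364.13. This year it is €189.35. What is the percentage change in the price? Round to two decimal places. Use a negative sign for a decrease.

Change: €189.35 − €364.13 = -€174.78.
Relative to the original: -€174.78 ÷ €364.13 ≈ -48.00%.

-48.00%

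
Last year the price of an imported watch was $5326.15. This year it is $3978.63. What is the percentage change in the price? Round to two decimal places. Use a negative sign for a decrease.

Change: $3978.63 − $5326.15 = -$1347.52.
Relative to the original: -$1347.52 ÷ $5326.15 ≈ -25.30%.

-25.30%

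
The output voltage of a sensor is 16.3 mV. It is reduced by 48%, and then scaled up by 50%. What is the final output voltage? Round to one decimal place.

Each change multiplies by a factor: 0.52 × 1.5 = 0.78.
16.3 × 0.78 = 12.714 ≈ 12.7.

12.7 mV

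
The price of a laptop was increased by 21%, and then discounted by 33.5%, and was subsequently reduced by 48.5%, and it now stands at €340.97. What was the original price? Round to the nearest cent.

The overall multiplier applied was 1.21 × 0.665 × 0.515 = 0.41439475.
So the original price was €340.97 ÷ 0.41439475 ≈ €822.81.

€822.81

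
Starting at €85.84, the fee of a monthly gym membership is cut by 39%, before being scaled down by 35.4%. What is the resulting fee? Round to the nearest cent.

€33.83

39% decrease: €85.84 × 0.61 = €52.3624.
Apply the 35.4% decrease: €52.3624 × 0.646 = €33.8261104 ≈ €33.83.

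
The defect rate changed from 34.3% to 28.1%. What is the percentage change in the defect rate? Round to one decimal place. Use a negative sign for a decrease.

The change is 28.1 − 34.3 = -6.2 percentage points.
Relative to the original 34.3%, that is -6.2 ÷ 34.3 ≈ -18.1%.

-18.1%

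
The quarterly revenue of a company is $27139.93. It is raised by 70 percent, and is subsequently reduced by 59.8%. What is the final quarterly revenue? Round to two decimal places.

Each change multiplies by a factor: 1.7 × 0.402 = 0.6834.
$27139.93 × 0.6834 = $18547.428162 ≈ $18547.43.

$18547.43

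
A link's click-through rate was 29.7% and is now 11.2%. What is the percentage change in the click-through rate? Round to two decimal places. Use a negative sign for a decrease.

The change is 11.2 − 29.7 = -18.5 percentage points.
Relative to the original 29.7%, that is -18.5 ÷ 29.7 ≈ -62.29%.

-62.29%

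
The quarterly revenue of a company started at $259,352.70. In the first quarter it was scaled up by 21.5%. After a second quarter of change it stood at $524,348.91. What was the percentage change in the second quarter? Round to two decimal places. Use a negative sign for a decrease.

After the first quarter: $259,352.70 × 1.215 = $315113.5305.
Second-quarter multiplier: $524,348.91 ÷ $315113.5305 ≈ 1.664.
That is a change of 66.40%.

66.40%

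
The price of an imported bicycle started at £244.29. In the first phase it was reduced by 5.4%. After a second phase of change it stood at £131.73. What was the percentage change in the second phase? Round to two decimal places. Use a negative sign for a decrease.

After the first phase: £244.29 × 0.946 = £231.09834.
Second-phase multiplier: £131.73 ÷ £231.09834 ≈ 0.570017.
That is a change of -43.00%.

-43.00%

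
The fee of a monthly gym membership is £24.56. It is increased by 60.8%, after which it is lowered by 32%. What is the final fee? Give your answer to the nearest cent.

After the 60.8% increase: £24.56 × 1.608 = £39.49248.
32% decrease: £39.49248 × 0.68 = £26.8548864 ≈ £26.85.

£26.85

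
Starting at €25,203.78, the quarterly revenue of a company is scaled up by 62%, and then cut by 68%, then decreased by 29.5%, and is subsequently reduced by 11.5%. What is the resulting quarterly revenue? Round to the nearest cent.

Apply the 62% increase: €25,203.78 × 1.62 = €40830.1236.
After the 68% decrease: €40830.1236 × 0.32 = €13065.639552.
Apply the 29.5% decrease: €13065.639552 × 0.705 = €9211.27588416.
After the 11.5% decrease: €9211.27588416 × 0.885 = €8151.9791574816 ≈ €8,151.98.

€8,151.98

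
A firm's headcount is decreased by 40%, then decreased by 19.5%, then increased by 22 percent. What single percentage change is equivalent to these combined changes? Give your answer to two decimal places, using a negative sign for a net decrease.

A 40% decrease multiplies by 0.6.
Then a 19.5% decrease: 0.6 × 0.805 = 0.483.
Then a 22% increase: 0.483 × 1.22 = 0.58926.
Overall factor 0.58926, i.e. -41.07%.

-41.07%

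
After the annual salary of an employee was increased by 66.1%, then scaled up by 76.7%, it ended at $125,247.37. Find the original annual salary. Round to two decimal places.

The overall multiplier applied was 1.661 × 1.767 = 2.934987.
So the original annual salary was $125,247.37 ÷ 2.934987 ≈ $42,673.91.

$42,673.91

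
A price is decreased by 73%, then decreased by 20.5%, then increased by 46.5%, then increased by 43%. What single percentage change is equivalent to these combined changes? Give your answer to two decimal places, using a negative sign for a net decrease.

-55.03%

The combined multiplier is 0.27 × 0.795 × 1.465 × 1.43 = 0.4496810175.
That corresponds to a decrease of 55.03%.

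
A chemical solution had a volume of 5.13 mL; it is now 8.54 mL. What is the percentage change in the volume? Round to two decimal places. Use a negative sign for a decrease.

Change: 8.54 − 5.13 = 3.41.
Relative to the original: 3.41 ÷ 5.13 ≈ 66.47%.

66.47%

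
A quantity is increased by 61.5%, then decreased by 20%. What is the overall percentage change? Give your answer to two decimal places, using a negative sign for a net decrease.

A 61.5% increase multiplies by 1.615.
Then a 20% decrease: 1.615 × 0.8 = 1.292.
Overall factor 1.292, i.e. 29.20%.

29.20%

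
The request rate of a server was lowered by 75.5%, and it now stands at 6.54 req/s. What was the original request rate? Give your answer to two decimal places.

26.69 req/s

The overall multiplier applied was 0.245.
So the original request rate was 6.54 ÷ 0.245 ≈ 26.69 req/s.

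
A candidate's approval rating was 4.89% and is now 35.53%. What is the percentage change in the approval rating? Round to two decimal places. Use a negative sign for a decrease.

The change is 35.53 − 4.89 = 30.64 percentage points.
Relative to the original 4.89%, that is 30.64 ÷ 4.89 ≈ 626.58%.

626.58%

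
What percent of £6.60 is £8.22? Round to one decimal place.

£8.22 ÷ £6.60 ≈ 124.5%.

124.5%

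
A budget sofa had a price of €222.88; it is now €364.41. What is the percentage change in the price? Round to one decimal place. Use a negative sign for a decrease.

Change: €364.41 − €222.88 = €141.53.
Relative to the original: €141.53 ÷ €222.88 ≈ 63.5%.

63.5%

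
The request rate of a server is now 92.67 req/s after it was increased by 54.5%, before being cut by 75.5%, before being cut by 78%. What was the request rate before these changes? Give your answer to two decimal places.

1,112.81 req/s

Undoing the 78% decrease: 92.67 ÷ 0.22 ≈ 421.227273.
Undoing the 75.5% decrease: 421.227273 ÷ 0.245 ≈ 1719.294992.
Undoing the 54.5% increase: 1719.294992 ÷ 1.545 ≈ 1,112.81 req/s.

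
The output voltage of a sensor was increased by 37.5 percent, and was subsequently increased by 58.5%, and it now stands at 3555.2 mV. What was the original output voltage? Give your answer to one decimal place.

The overall multiplier applied was 1.375 × 1.585 = 2.179375.
So the original output voltage was 3555.2 ÷ 2.179375 ≈ 1631.3 mV.

1631.3 mV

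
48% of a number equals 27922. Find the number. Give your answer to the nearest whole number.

27922 ÷ 0.48 ≈ 58171.

58171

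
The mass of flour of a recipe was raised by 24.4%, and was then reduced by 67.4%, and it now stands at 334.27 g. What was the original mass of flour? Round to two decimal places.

Undoing the 67.4% decrease: 334.27 ÷ 0.326 ≈ 1025.368098.
Undoing the 24.4% increase: 1025.368098 ÷ 1.244 ≈ 824.25 g.

824.25 g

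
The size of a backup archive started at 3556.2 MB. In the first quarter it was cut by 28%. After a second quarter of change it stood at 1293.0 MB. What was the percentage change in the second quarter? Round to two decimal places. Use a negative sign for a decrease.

-49.50%

After the first quarter: 3556.2 × 0.72 = 2560.464.
Second-quarter multiplier: 1293.0 ÷ 2560.464 ≈ 0.504987.
That is a change of -49.50%.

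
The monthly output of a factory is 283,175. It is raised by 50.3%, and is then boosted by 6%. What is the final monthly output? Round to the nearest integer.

50.3% increase: 283,175 × 1.503 = 425612.025.
After the 6% increase: 425612.025 × 1.06 = 451148.7465 ≈ 451,149.

451,149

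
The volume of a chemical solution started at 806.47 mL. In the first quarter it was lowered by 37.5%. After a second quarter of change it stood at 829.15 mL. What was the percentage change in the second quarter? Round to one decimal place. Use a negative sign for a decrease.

After the first quarter: 806.47 × 0.625 = 504.04375.
Second-quarter multiplier: 829.15 ÷ 504.04375 ≈ 1.645.
That is a change of 64.5%.

64.5%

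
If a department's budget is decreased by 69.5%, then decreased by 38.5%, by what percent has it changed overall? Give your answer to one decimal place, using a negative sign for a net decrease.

A 69.5% decrease multiplies by 0.305.
Then a 38.5% decrease: 0.305 × 0.615 = 0.187575.
Overall factor 0.187575, i.e. -81.2%.

-81.2%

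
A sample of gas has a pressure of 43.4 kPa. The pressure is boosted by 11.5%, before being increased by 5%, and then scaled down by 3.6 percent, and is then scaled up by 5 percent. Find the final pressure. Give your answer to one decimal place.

51.4 kPa

11.5% increase: 43.4 × 1.115 = 48.391.
Apply the 5% increase: 48.391 × 1.05 = 50.81055.
3.6% decrease: 50.81055 × 0.964 = 48.9813702.
5% increase: 48.9813702 × 1.05 = 51.43043871 ≈ 51.4.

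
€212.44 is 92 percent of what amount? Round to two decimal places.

€212.44 ÷ 0.92 ≈ €230.91.

€230.91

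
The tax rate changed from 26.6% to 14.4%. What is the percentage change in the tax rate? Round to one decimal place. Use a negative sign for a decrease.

-45.9%

The change is 14.4 − 26.6 = -12.2 percentage points.
Relative to the original 26.6%, that is -12.2 ÷ 26.6 ≈ -45.9%.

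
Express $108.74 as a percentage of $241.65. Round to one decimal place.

$108.74 ÷ $241.65 ≈ 45.0%.

45.0%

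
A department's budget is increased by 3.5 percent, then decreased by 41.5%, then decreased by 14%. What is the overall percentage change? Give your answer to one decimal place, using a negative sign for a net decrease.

-47.9%

A 3.5% increase multiplies by 1.035.
Then a 41.5% decrease: 1.035 × 0.585 = 0.605475.
Then a 14% decrease: 0.605475 × 0.86 = 0.5207085.
Overall factor 0.5207085, i.e. -47.9%.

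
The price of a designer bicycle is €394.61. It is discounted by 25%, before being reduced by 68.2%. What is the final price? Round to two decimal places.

Apply the 25% decrease: €394.61 × 0.75 = €295.9575.
After the 68.2% decrease: €295.9575 × 0.318 = €94.114485 ≈ €94.11.

€94.11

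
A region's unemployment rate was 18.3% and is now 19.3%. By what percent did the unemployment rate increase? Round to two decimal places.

The change is 19.3 − 18.3 = 1.0 percentage points.
Relative to the original 18.3%, that is 1.0 ÷ 18.3 ≈ 5.46%.
So the unemployment rate rose by 5.46%.

5.46%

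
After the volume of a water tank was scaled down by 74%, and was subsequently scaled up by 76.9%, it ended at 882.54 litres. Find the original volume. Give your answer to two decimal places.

The overall multiplier applied was 0.26 × 1.769 = 0.45994.
So the original volume was 882.54 ÷ 0.45994 ≈ 1,918.82 litres.

1,918.82 litres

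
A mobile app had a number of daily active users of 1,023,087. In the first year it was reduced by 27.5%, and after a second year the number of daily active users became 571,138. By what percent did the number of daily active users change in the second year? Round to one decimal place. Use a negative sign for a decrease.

-23.0%

After the first year: 1,023,087 × 0.725 = 741738.075.
Second-year multiplier: 571,138 ÷ 741738.075 ≈ 0.77.
That is a change of -23.0%.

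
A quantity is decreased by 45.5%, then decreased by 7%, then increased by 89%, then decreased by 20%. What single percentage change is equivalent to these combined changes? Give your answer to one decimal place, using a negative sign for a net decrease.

-23.4%

A 45.5% decrease multiplies by 0.545.
Then a 7% decrease: 0.545 × 0.93 = 0.50685.
Then an 89% increase: 0.50685 × 1.89 = 0.9579465.
Then a 20% decrease: 0.9579465 × 0.8 = 0.7663572.
Overall factor 0.7663572, i.e. -23.4%.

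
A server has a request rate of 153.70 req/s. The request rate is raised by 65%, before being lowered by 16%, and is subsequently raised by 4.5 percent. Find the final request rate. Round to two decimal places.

Each change multiplies by a factor: 1.65 × 0.84 × 1.045 = 1.44837.
153.70 × 1.44837 = 222.614469 ≈ 222.61.

222.61 req/s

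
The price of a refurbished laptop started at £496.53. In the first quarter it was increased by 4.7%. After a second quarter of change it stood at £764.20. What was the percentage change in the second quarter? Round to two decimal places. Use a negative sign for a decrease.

47.00%

After the first quarter: £496.53 × 1.047 = £519.86691.
Second-quarter multiplier: £764.20 ÷ £519.86691 ≈ 1.469992.
That is a change of 47.00%.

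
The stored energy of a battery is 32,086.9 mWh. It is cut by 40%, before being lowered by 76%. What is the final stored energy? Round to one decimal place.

Apply the 40% decrease: 32,086.9 × 0.6 = 19252.14.
76% decrease: 19252.14 × 0.24 = 4620.5136 ≈ 4,620.5.

4,620.5 mWh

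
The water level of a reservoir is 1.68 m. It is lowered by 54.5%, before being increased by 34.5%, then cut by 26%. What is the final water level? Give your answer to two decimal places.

0.76 m

Each change multiplies by a factor: 0.455 × 1.345 × 0.74 = 0.4528615.
1.68 × 0.4528615 = 0.76080732 ≈ 0.76.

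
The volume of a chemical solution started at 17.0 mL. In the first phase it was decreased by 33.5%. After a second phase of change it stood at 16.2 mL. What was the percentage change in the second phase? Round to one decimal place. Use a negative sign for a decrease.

43.3%

After the first phase: 17.0 × 0.665 = 11.305.
Second-phase multiplier: 16.2 ÷ 11.305 ≈ 1.43299.
That is a change of 43.3%.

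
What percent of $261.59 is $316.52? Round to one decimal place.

$316.52 ÷ $261.59 ≈ 121.0%.

121.0%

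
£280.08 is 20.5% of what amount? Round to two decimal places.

£280.08 ÷ 0.205 ≈ £1,366.24.

£1,366.24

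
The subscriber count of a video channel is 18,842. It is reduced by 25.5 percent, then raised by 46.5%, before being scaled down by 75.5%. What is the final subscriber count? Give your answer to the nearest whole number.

Apply the 25.5% decrease: 18,842 × 0.745 = 14037.29.
46.5% increase: 14037.29 × 1.465 = 20564.62985.
75.5% decrease: 20564.62985 × 0.245 = 5038.33431325 ≈ 5,038.

5,038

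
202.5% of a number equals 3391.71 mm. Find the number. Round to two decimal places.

3391.71 mm ÷ 2.025 ≈ 1674.92 mm.

1674.92 mm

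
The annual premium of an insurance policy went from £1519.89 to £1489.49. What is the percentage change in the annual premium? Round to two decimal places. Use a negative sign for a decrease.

-2.00%

Change: £1489.49 − £1519.89 = -£30.40.
Relative to the original: -£30.40 ÷ £1519.89 ≈ -2.00%.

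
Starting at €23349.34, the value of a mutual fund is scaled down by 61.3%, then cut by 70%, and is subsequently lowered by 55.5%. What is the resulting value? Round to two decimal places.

€1206.33

Apply the 61.3% decrease: €23349.34 × 0.387 = €9036.19458.
Apply the 70% decrease: €9036.19458 × 0.3 = €2710.858374.
Apply the 55.5% decrease: €2710.858374 × 0.445 = €1206.33197643 ≈ €1206.33.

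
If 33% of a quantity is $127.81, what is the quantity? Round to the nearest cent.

$387.30

$127.81 ÷ 0.33 ≈ $387.30.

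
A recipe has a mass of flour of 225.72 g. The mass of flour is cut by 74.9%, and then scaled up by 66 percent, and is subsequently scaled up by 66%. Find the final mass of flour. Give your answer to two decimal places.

74.9% decrease: 225.72 × 0.251 = 56.65572.
After the 66% increase: 56.65572 × 1.66 = 94.0484952.
Apply the 66% increase: 94.0484952 × 1.66 = 156.120502032 ≈ 156.12.

156.12 g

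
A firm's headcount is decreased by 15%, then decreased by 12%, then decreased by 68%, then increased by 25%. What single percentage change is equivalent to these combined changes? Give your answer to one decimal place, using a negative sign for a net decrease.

-70.1%

A 15% decrease multiplies by 0.85.
Then a 12% decrease: 0.85 × 0.88 = 0.748.
Then a 68% decrease: 0.748 × 0.32 = 0.23936.
Then a 25% increase: 0.23936 × 1.25 = 0.2992.
Overall factor 0.2992, i.e. -70.1%.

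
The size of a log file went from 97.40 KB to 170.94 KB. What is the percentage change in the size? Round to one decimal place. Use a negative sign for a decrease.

Change: 170.94 − 97.40 = 73.54.
Relative to the original: 73.54 ÷ 97.40 ≈ 75.5%.

75.5%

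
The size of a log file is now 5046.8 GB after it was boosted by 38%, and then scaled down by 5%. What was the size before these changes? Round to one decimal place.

3849.6 GB

Undoing the 5% decrease: 5046.8 ÷ 0.95 ≈ 5312.421053.
Undoing the 38% increase: 5312.421053 ÷ 1.38 ≈ 3849.6 GB.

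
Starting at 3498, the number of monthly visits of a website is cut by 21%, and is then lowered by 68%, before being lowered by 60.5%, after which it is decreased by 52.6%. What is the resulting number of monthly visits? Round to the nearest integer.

Apply the 21% decrease: 3498 × 0.79 = 2763.42.
Apply the 68% decrease: 2763.42 × 0.32 = 884.2944.
Apply the 60.5% decrease: 884.2944 × 0.395 = 349.296288.
Apply the 52.6% decrease: 349.296288 × 0.474 = 165.566440512 ≈ 166.

166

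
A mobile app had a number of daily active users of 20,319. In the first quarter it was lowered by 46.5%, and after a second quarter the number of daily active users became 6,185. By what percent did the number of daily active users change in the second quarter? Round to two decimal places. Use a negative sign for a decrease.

-43.10%

After the first quarter: 20,319 × 0.535 = 10870.665.
Second-quarter multiplier: 6,185 ÷ 10870.665 ≈ 0.568962.
That is a change of -43.10%.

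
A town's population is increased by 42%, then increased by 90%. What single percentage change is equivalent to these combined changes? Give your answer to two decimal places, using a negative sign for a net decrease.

The combined multiplier is 1.42 × 1.9 = 2.698.
That corresponds to an increase of 169.80%.

169.80%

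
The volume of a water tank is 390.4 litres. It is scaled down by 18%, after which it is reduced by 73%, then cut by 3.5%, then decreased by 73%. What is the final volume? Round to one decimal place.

22.5 litres

After the 18% decrease: 390.4 × 0.82 = 320.128.
After the 73% decrease: 320.128 × 0.27 = 86.43456.
Apply the 3.5% decrease: 86.43456 × 0.965 = 83.4093504.
After the 73% decrease: 83.4093504 × 0.27 = 22.520524608 ≈ 22.5.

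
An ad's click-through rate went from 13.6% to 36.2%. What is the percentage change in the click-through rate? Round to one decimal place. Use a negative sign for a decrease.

166.2%

The change is 36.2 − 13.6 = 22.6 percentage points.
Relative to the original 13.6%, that is 22.6 ÷ 13.6 ≈ 166.2%.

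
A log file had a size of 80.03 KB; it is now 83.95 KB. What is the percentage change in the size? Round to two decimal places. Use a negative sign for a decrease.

Change: 83.95 − 80.03 = 3.92.
Relative to the original: 3.92 ÷ 80.03 ≈ 4.90%.

4.90%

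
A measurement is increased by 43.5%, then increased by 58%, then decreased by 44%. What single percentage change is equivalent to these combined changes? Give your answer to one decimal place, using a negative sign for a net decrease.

27.0%

The combined multiplier is 1.435 × 1.58 × 0.56 = 1.269688.
That corresponds to an increase of 27.0%.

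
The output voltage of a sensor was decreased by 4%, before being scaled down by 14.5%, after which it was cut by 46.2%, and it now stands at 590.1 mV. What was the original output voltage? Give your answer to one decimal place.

1,336.3 mV

Undoing the 46.2% decrease: 590.1 ÷ 0.538 ≈ 1096.840149.
Undoing the 14.5% decrease: 1096.840149 ÷ 0.855 ≈ 1282.853975.
Undoing the 4% decrease: 1282.853975 ÷ 0.96 ≈ 1,336.3 mV.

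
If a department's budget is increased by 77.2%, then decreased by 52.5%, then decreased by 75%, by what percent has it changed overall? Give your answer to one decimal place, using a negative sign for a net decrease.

-79.0%

The combined multiplier is 1.772 × 0.475 × 0.25 = 0.210425.
That corresponds to a decrease of 79.0%.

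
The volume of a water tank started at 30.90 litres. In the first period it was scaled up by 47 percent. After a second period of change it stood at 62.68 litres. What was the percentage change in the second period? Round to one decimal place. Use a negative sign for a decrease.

After the first period: 30.90 × 1.47 = 45.423.
Second-period multiplier: 62.68 ÷ 45.423 ≈ 1.37992.
That is a change of 38.0%.

38.0%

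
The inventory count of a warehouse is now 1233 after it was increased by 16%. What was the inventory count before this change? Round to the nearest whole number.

1063

The overall multiplier applied was 1.16.
So the original inventory count was 1233 ÷ 1.16 ≈ 1063.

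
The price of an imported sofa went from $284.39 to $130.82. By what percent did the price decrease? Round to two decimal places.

54.00%

Change: $130.82 − $284.39 = -$153.57.
Relative to the original: -$153.57 ÷ $284.39 ≈ -54.00%.
So the price decreased by 54.00%.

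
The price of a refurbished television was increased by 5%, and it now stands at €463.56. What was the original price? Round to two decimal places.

€441.49

The overall multiplier applied was 1.05.
So the original price was €463.56 ÷ 1.05 ≈ €441.49.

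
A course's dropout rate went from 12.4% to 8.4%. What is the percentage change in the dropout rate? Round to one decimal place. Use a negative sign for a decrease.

-32.3%

The change is 8.4 − 12.4 = -4.0 percentage points.
Relative to the original 12.4%, that is -4.0 ÷ 12.4 ≈ -32.3%.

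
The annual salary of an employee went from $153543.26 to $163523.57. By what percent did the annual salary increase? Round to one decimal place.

6.5%

Change: $163523.57 − $153543.26 = $9980.31.
Relative to the original: $9980.31 ÷ $153543.26 ≈ 6.5%.
So the annual salary increased by 6.5%.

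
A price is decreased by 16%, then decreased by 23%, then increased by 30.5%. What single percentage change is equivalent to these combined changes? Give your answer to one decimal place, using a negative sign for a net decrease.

-15.6%

A 16% decrease multiplies by 0.84.
Then a 23% decrease: 0.84 × 0.77 = 0.6468.
Then a 30.5% increase: 0.6468 × 1.305 = 0.844074.
Overall factor 0.844074, i.e. -15.6%.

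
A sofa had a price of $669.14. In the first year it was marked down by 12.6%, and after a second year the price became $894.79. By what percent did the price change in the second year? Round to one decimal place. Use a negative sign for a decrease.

53.0%

After the first year: $669.14 × 0.874 = $584.82836.
Second-year multiplier: $894.79 ÷ $584.82836 ≈ 1.53.
That is a change of 53.0%.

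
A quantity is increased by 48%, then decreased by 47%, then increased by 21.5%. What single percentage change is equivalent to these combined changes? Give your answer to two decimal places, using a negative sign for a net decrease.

A 48% increase multiplies by 1.48.
Then a 47% decrease: 1.48 × 0.53 = 0.7844.
Then a 21.5% increase: 0.7844 × 1.215 = 0.953046.
Overall factor 0.953046, i.e. -4.70%.

-4.70%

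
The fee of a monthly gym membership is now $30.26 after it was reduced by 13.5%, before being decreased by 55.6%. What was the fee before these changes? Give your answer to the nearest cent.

The overall multiplier applied was 0.865 × 0.444 = 0.38406.
So the original fee was $30.26 ÷ 0.38406 ≈ $78.79.

$78.79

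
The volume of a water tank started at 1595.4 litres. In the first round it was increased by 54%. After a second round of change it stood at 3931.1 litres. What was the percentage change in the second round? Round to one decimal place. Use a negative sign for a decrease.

After the first round: 1595.4 × 1.54 = 2456.916.
Second-round multiplier: 3931.1 ÷ 2456.916 ≈ 1.60001.
That is a change of 60.0%.

60.0%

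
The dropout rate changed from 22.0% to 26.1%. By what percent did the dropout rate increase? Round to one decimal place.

18.6%

The change is 26.1 − 22.0 = 4.1 percentage points.
Relative to the original 22.0%, that is 4.1 ÷ 22.0 ≈ 18.6%.
So the dropout rate rose by 18.6%.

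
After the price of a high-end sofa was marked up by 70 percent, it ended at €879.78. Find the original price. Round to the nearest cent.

€517.52

The overall multiplier applied was 1.7.
So the original price was €879.78 ÷ 1.7 ≈ €517.52.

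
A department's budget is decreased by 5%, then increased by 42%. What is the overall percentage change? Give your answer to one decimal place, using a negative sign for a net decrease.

34.9%

A 5% decrease multiplies by 0.95.
Then a 42% increase: 0.95 × 1.42 = 1.349.
Overall factor 1.349, i.e. 34.9%.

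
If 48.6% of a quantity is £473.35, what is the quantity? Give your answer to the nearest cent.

£973.97

£473.35 ÷ 0.486 ≈ £973.97.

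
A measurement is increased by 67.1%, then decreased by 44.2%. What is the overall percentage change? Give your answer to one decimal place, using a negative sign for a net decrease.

The combined multiplier is 1.671 × 0.558 = 0.932418.
That corresponds to a decrease of 6.8%.

-6.8%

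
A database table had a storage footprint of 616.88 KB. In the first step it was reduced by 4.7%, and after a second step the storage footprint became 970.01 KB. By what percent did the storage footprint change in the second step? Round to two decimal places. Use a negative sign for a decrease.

65.00%

After the first step: 616.88 × 0.953 = 587.88664.
Second-step multiplier: 970.01 ÷ 587.88664 ≈ 1.649995.
That is a change of 65.00%.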